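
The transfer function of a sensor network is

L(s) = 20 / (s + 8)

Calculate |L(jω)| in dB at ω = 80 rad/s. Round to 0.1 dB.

At s = jω = j80:
pole (s+8): 8 + j80 → |·| = √(8²+80²) = √6464 ≈ 80.399, ∠ = arctan(80/8) ≈ 84.29°
|L| = 20 / 80.399 ≈ 0.24876
Gain = 20 log₁₀(0.24876) ≈ -12.08 dB

-12.1 dB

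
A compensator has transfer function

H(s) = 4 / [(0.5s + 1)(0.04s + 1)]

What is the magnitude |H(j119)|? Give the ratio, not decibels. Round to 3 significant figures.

At ω = 119 rad/s:
pole (1 + j119·0.5) = 1 + j59.5 → |·| ≈ 59.508, ∠ ≈ 89.04°
pole (1 + j119·0.04) = 1 + j4.76 → |·| ≈ 4.8639, ∠ ≈ 78.14°
|H| = 4 · 1 / (59.508 · 4.8639) ≈ 0.01382

0.0138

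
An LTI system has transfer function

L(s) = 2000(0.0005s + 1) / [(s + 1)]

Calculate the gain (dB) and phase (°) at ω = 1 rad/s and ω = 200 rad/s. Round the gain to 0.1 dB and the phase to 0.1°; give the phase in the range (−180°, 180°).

ω = 1: 63.0 dB, -45.0°; ω = 200: 20.0 dB, -84.0°

At ω = 1 rad/s:
zero (1 + j1·0.0005) = 1 + j0.0005 → |·| ≈ 1, ∠ ≈ 0.03°
pole (1 + j1·1) = 1 + j1 → |·| ≈ 1.4142, ∠ ≈ 45.00°
|L| = 2000 · 1 / (1.4142) ≈ 1414.2
Gain = 20 log₁₀(1414.2) ≈ 63.01 dB
∠L = (0.03°) − (45.00°) = -44.97°

At ω = 200 rad/s:
zero (1 + j200·0.0005) = 1 + j0.1 → |·| ≈ 1.005, ∠ ≈ 5.71°
pole (1 + j200·1) = 1 + j200 → |·| ≈ 200, ∠ ≈ 89.71°
|L| = 2000 · 1.005 / (200) ≈ 10.05
Gain = 20 log₁₀(10.05) ≈ 20.04 dB
∠L = (5.71°) − (89.71°) = -84.00°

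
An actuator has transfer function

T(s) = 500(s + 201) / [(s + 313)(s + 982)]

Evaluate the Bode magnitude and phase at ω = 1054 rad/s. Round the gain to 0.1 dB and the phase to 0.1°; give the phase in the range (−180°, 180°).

At s = jω = j1054:
zero (s+201): 201 + j1054 → |·| = √(201²+1054²) = √1151317 ≈ 1073, ∠ = arctan(1054/201) ≈ 79.20°
pole (s+313): 313 + j1054 → |·| = √(313²+1054²) = √1208885 ≈ 1099.5, ∠ = arctan(1054/313) ≈ 73.46°
pole (s+982): 982 + j1054 → |·| = √(982²+1054²) = √2075240 ≈ 1440.6, ∠ = arctan(1054/982) ≈ 47.03°
|T| = 500 · 1073 / 1.5839e+06 ≈ 0.33872
Gain = 20 log₁₀(0.33872) ≈ -9.40 dB
∠T = 79.20° − 120.49° = -41.29°

-9.4 dB, -41.3°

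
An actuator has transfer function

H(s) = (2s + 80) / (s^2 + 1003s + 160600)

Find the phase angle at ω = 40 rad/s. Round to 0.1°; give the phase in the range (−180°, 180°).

30.8°

Substitute s = j40:
Numerator: 2(j40) + 80 = 80 + j80
Denominator: (j40)^2 + 1003(j40) + 160600 = 159000 + j40120
|N| = √(80² + 80²) ≈ 113.14, ∠N ≈ 45.00°
|D| = √(159000² + 40120²) ≈ 1.6398e+05, ∠D ≈ 14.16°
∠H = 45.00° − 14.16° = 30.84°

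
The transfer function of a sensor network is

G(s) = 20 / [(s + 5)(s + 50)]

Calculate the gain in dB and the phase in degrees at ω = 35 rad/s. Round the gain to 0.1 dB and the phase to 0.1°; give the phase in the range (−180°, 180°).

At s = jω = j35:
pole (s+5): 5 + j35 → |·| = √(5²+35²) = √1250 ≈ 35.355, ∠ = arctan(35/5) ≈ 81.87°
pole (s+50): 50 + j35 → |·| = √(50²+35²) = √3725 ≈ 61.033, ∠ = arctan(35/50) ≈ 34.99°
|G| = 20 / 2157.8 ≈ 0.0092687
Gain = 20 log₁₀(0.0092687) ≈ -40.66 dB
∠G = 0.00° − 116.86° = -116.86°

-40.7 dB, -116.9°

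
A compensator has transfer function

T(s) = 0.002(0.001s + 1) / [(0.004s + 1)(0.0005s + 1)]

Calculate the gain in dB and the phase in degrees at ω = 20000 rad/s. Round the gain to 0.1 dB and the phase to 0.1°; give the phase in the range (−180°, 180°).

-86.1 dB, -86.4°

At ω = 20000 rad/s:
zero (1 + j20000·0.001) = 1 + j20 → |·| ≈ 20.025, ∠ ≈ 87.14°
pole (1 + j20000·0.004) = 1 + j80 → |·| ≈ 80.006, ∠ ≈ 89.28°
pole (1 + j20000·0.0005) = 1 + j10 → |·| ≈ 10.05, ∠ ≈ 84.29°
|T| = 0.002 · 20.025 / (80.006 · 10.05) ≈ 4.981e-05
Gain = 20 log₁₀(4.981e-05) ≈ -86.05 dB
∠T = (87.14°) − (89.28° + 84.29°) = -86.43°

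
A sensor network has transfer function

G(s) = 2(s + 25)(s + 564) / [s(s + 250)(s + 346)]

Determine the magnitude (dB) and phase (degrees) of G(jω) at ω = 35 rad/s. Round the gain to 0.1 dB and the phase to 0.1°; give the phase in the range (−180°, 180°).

At s = jω = j35:
zero (s+25): 25 + j35 → |·| = √(25²+35²) = √1850 ≈ 43.012, ∠ = arctan(35/25) ≈ 54.46°
zero (s+564): 564 + j35 → |·| = √(564²+35²) = √319321 ≈ 565.08, ∠ = arctan(35/564) ≈ 3.55°
pole (s+250): 250 + j35 → |·| = √(250²+35²) = √63725 ≈ 252.44, ∠ = arctan(35/250) ≈ 7.97°
pole (s+346): 346 + j35 → |·| = √(346²+35²) = √120941 ≈ 347.77, ∠ = arctan(35/346) ≈ 5.78°
pole at origin: |s| = 35, ∠ = 90.00° (in denominator)
|G| = 2 · 24305 / 3.0727e+06 ≈ 0.01582
Gain = 20 log₁₀(0.01582) ≈ -36.02 dB
∠G = 58.01° − 103.75° = -45.74°

-36.0 dB, -45.7°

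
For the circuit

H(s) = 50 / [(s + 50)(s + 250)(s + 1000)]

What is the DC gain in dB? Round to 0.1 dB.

-108.0 dB

H(0) = 50 / (50·250·1000) = 4e-06
20 log₁₀(4e-06) ≈ -107.96 dB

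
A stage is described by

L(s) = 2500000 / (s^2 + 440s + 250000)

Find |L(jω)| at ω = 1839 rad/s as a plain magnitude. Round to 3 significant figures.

0.773

At s = jω = j1839:
quadratic: (j1839)² + 440·j1839 + 250000 = -3131921 + j809160 → |·| ≈ 3.2348e+06, ∠ ≈ 165.51°
|L| = 2500000 / 3.2348e+06 ≈ 0.77285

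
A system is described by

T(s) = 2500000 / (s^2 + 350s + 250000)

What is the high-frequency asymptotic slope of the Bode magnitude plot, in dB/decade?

-40 dB/decade

Each pole contributes −20 dB/decade at high frequency; each zero contributes +20 dB/decade.
Net: 0 zero(s) − 2 pole(s) → -40 dB/decade.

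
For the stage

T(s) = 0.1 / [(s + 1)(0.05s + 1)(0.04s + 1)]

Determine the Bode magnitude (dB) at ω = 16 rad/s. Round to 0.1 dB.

-47.7 dB

At ω = 16 rad/s:
pole (1 + j16·1) = 1 + j16 → |·| ≈ 16.031, ∠ ≈ 86.42°
pole (1 + j16·0.05) = 1 + j0.8 → |·| ≈ 1.2806, ∠ ≈ 38.66°
pole (1 + j16·0.04) = 1 + j0.64 → |·| ≈ 1.1873, ∠ ≈ 32.62°
|T| = 0.1 · 1 / (16.031 · 1.2806 · 1.1873) ≈ 0.0041027
Gain = 20 log₁₀(0.0041027) ≈ -47.74 dB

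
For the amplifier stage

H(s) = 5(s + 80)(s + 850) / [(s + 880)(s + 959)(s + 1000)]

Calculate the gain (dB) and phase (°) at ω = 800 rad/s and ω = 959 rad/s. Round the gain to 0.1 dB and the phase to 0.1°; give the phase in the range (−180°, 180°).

ω = 800: -52.2 dB, 6.8°; ω = 959: -52.0 dB, -2.6°

At s = jω = j800:
zero (s+80): 80 + j800 → |·| = √(80²+800²) = √646400 ≈ 803.99, ∠ = arctan(800/80) ≈ 84.29°
zero (s+850): 850 + j800 → |·| = √(850²+800²) = √1362500 ≈ 1167.3, ∠ = arctan(800/850) ≈ 43.26°
pole (s+880): 880 + j800 → |·| = √(880²+800²) = √1414400 ≈ 1189.3, ∠ = arctan(800/880) ≈ 42.27°
pole (s+959): 959 + j800 → |·| = √(959²+800²) = √1559681 ≈ 1248.9, ∠ = arctan(800/959) ≈ 39.83°
pole (s+1000): 1000 + j800 → |·| = √(1000²+800²) = √1640000 ≈ 1280.6, ∠ = arctan(800/1000) ≈ 38.66°
|H| = 5 · 9.385e+05 / 1.9021e+09 ≈ 0.002467
Gain = 20 log₁₀(0.002467) ≈ -52.16 dB
∠H = 127.55° − 120.76° = 6.79°

At s = jω = j959:
zero (s+80): 80 + j959 → |·| = √(80²+959²) = √926081 ≈ 962.33, ∠ = arctan(959/80) ≈ 85.23°
zero (s+850): 850 + j959 → |·| = √(850²+959²) = √1642181 ≈ 1281.5, ∠ = arctan(959/850) ≈ 48.45°
pole (s+880): 880 + j959 → |·| = √(880²+959²) = √1694081 ≈ 1301.6, ∠ = arctan(959/880) ≈ 47.46°
pole (s+959): 959 + j959 → |·| = √(959²+959²) = √1839362 ≈ 1356.2, ∠ = arctan(959/959) ≈ 45.00°
pole (s+1000): 1000 + j959 → |·| = √(1000²+959²) = √1919681 ≈ 1385.5, ∠ = arctan(959/1000) ≈ 43.80°
|H| = 5 · 1.2332e+06 / 2.4457e+09 ≈ 0.0025212
Gain = 20 log₁₀(0.0025212) ≈ -51.97 dB
∠H = 133.68° − 136.26° = -2.58°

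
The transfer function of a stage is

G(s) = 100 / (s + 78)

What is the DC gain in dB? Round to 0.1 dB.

G(0) = 100 / 78 ≈ 1.2821
20 log₁₀(1.2821) ≈ 2.16 dB

2.2 dB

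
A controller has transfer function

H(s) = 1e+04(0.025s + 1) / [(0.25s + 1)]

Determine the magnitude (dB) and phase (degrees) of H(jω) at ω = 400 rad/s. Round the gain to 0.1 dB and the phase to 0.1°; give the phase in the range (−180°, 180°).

60.0 dB, -5.1°

At ω = 400 rad/s:
zero (1 + j400·0.025) = 1 + j10 → |·| ≈ 10.05, ∠ ≈ 84.29°
pole (1 + j400·0.25) = 1 + j100 → |·| ≈ 100, ∠ ≈ 89.43°
|H| = 1e+04 · 10.05 / (100) ≈ 1005
Gain = 20 log₁₀(1005) ≈ 60.04 dB
∠H = (84.29°) − (89.43°) = -5.14°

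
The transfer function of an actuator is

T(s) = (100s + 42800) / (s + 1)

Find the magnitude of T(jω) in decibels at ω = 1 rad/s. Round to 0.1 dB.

89.6 dB

Substitute s = j1:
Numerator: 100(j1) + 42800 = 42800 + j100
Denominator: (j1) + 1 = 1 + j1
|N| = √(42800² + 100²) ≈ 42800, ∠N ≈ 0.13°
|D| = √(1² + 1²) ≈ 1.4142, ∠D ≈ 45.00°
|T| = 42800 / 1.4142 ≈ 30264
Gain = 20 log₁₀(30264) ≈ 89.62 dB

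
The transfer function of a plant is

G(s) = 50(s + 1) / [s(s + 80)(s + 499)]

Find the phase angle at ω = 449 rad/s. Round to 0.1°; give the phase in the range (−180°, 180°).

-122.0°

At s = jω = j449:
zero (s+1): 1 + j449 → |·| = √(1²+449²) = √201602 ≈ 449, ∠ = arctan(449/1) ≈ 89.87°
pole (s+80): 80 + j449 → |·| = √(80²+449²) = √208001 ≈ 456.07, ∠ = arctan(449/80) ≈ 79.90°
pole (s+499): 499 + j449 → |·| = √(499²+449²) = √450602 ≈ 671.27, ∠ = arctan(449/499) ≈ 41.98°
pole at origin: |s| = 449, ∠ = 90.00° (in denominator)
∠G = 89.87° − 211.88° = -122.01°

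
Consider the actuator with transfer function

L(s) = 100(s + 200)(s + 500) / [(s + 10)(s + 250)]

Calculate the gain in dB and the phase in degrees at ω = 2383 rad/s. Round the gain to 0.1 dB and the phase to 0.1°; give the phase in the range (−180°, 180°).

At s = jω = j2383:
zero (s+200): 200 + j2383 → |·| = √(200²+2383²) = √5718689 ≈ 2391.4, ∠ = arctan(2383/200) ≈ 85.20°
zero (s+500): 500 + j2383 → |·| = √(500²+2383²) = √5928689 ≈ 2434.9, ∠ = arctan(2383/500) ≈ 78.15°
pole (s+10): 10 + j2383 → |·| = √(10²+2383²) = √5678789 ≈ 2383, ∠ = arctan(2383/10) ≈ 89.76°
pole (s+250): 250 + j2383 → |·| = √(250²+2383²) = √5741189 ≈ 2396.1, ∠ = arctan(2383/250) ≈ 84.01°
|L| = 100 · 5.8228e+06 / 5.7099e+06 ≈ 101.98
Gain = 20 log₁₀(101.98) ≈ 40.17 dB
∠L = 163.35° − 173.77° = -10.42°

40.2 dB, -10.4°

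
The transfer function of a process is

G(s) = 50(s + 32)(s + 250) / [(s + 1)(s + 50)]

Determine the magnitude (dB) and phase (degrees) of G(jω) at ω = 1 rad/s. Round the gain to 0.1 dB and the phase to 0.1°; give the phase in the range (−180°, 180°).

75.1 dB, -44.1°

At s = jω = j1:
zero (s+32): 32 + j1 → |·| = √(32²+1²) = √1025 ≈ 32.016, ∠ = arctan(1/32) ≈ 1.79°
zero (s+250): 250 + j1 → |·| = √(250²+1²) = √62501 ≈ 250, ∠ = arctan(1/250) ≈ 0.23°
pole (s+1): 1 + j1 → |·| = √(1²+1²) = √2 ≈ 1.4142, ∠ = arctan(1/1) ≈ 45.00°
pole (s+50): 50 + j1 → |·| = √(50²+1²) = √2501 ≈ 50.01, ∠ = arctan(1/50) ≈ 1.15°
|G| = 50 · 8004 / 70.724 ≈ 5658.6
Gain = 20 log₁₀(5658.6) ≈ 75.05 dB
∠G = 2.02° − 46.15° = -44.13°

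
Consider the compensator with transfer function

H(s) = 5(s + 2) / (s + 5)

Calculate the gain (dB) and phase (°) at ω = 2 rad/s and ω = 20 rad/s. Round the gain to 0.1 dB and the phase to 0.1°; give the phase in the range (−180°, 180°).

At s = jω = j2:
zero (s+2): 2 + j2 → |·| = √(2²+2²) = √8 ≈ 2.8284, ∠ = arctan(2/2) ≈ 45.00°
pole (s+5): 5 + j2 → |·| = √(5²+2²) = √29 ≈ 5.3852, ∠ = arctan(2/5) ≈ 21.80°
|H| = 5 · 2.8284 / 5.3852 ≈ 2.6261
Gain = 20 log₁₀(2.6261) ≈ 8.39 dB
∠H = 45.00° − 21.80° = 23.20°

At s = jω = j20:
zero (s+2): 2 + j20 → |·| = √(2²+20²) = √404 ≈ 20.1, ∠ = arctan(20/2) ≈ 84.29°
pole (s+5): 5 + j20 → |·| = √(5²+20²) = √425 ≈ 20.616, ∠ = arctan(20/5) ≈ 75.96°
|H| = 5 · 20.1 / 20.616 ≈ 4.8749
Gain = 20 log₁₀(4.8749) ≈ 13.76 dB
∠H = 84.29° − 75.96° = 8.33°

ω = 2: 8.4 dB, 23.2°; ω = 20: 13.8 dB, 8.3°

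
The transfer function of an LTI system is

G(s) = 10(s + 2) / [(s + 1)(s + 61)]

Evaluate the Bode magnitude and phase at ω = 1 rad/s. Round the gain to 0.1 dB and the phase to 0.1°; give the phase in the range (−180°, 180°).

At s = jω = j1:
zero (s+2): 2 + j1 → |·| = √(2²+1²) = √5 ≈ 2.2361, ∠ = arctan(1/2) ≈ 26.57°
pole (s+1): 1 + j1 → |·| = √(1²+1²) = √2 ≈ 1.4142, ∠ = arctan(1/1) ≈ 45.00°
pole (s+61): 61 + j1 → |·| = √(61²+1²) = √3722 ≈ 61.008, ∠ = arctan(1/61) ≈ 0.94°
|G| = 10 · 2.2361 / 86.278 ≈ 0.25917
Gain = 20 log₁₀(0.25917) ≈ -11.73 dB
∠G = 26.57° − 45.94° = -19.37°

-11.7 dB, -19.4°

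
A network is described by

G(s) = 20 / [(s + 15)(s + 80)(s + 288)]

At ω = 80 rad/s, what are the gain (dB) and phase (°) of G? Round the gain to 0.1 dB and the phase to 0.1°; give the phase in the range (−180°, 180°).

At s = jω = j80:
pole (s+15): 15 + j80 → |·| = √(15²+80²) = √6625 ≈ 81.394, ∠ = arctan(80/15) ≈ 79.38°
pole (s+80): 80 + j80 → |·| = √(80²+80²) = √12800 ≈ 113.14, ∠ = arctan(80/80) ≈ 45.00°
pole (s+288): 288 + j80 → |·| = √(288²+80²) = √89344 ≈ 298.9, ∠ = arctan(80/288) ≈ 15.52°
|G| = 20 / 2.7525e+06 ≈ 7.2661e-06
Gain = 20 log₁₀(7.2661e-06) ≈ -102.77 dB
∠G = 0.00° − 139.90° = -139.90°

-102.8 dB, -139.9°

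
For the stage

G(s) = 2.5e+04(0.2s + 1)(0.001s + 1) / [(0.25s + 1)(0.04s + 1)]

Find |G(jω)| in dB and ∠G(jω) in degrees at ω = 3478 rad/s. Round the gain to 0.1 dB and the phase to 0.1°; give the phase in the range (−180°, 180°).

At ω = 3478 rad/s:
zero (1 + j3478·0.2) = 1 + j695.6 → |·| ≈ 695.6, ∠ ≈ 89.92°
zero (1 + j3478·0.001) = 1 + j3.478 → |·| ≈ 3.6189, ∠ ≈ 73.96°
pole (1 + j3478·0.25) = 1 + j869.5 → |·| ≈ 869.5, ∠ ≈ 89.93°
pole (1 + j3478·0.04) = 1 + j139.12 → |·| ≈ 139.12, ∠ ≈ 89.59°
|G| = 2.5e+04 · 695.6 · 3.6189 / (869.5 · 139.12) ≈ 520.26
Gain = 20 log₁₀(520.26) ≈ 54.32 dB
∠G = (89.92° + 73.96°) − (89.93° + 89.59°) = -15.64°

54.3 dB, -15.6°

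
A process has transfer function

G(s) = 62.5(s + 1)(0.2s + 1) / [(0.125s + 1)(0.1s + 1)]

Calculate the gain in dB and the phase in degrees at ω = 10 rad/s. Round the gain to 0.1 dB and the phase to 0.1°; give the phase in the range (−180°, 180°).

At ω = 10 rad/s:
zero (1 + j10·1) = 1 + j10 → |·| ≈ 10.05, ∠ ≈ 84.29°
zero (1 + j10·0.2) = 1 + j2 → |·| ≈ 2.2361, ∠ ≈ 63.43°
pole (1 + j10·0.125) = 1 + j1.25 → |·| ≈ 1.6008, ∠ ≈ 51.34°
pole (1 + j10·0.1) = 1 + j1 → |·| ≈ 1.4142, ∠ ≈ 45.00°
|G| = 62.5 · 10.05 · 2.2361 / (1.6008 · 1.4142) ≈ 620.43
Gain = 20 log₁₀(620.43) ≈ 55.85 dB
∠G = (84.29° + 63.43°) − (51.34° + 45.00°) = 51.38°

55.9 dB, 51.4°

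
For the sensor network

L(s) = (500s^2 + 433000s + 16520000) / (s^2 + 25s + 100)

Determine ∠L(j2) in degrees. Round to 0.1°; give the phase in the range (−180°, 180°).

Substitute s = j2:
Numerator: 500(j2)^2 + 433000(j2) + 16520000 = 16518000 + j866000
Denominator: (j2)^2 + 25(j2) + 100 = 96 + j50
|N| = √(16518000² + 866000²) ≈ 1.6541e+07, ∠N ≈ 3.00°
|D| = √(96² + 50²) ≈ 108.24, ∠D ≈ 27.51°
∠L = 3.00° − 27.51° = -24.51°

-24.5°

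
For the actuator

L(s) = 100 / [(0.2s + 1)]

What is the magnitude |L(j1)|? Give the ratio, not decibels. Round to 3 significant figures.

98.1

At ω = 1 rad/s:
pole (1 + j1·0.2) = 1 + j0.2 → |·| ≈ 1.0198, ∠ ≈ 11.31°
|L| = 100 · 1 / (1.0198) ≈ 98.058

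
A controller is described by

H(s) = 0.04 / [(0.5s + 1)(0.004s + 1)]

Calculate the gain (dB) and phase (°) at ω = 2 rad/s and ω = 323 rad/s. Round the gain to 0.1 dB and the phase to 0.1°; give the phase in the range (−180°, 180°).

At ω = 2 rad/s:
pole (1 + j2·0.5) = 1 + j1 → |·| ≈ 1.4142, ∠ ≈ 45.00°
pole (1 + j2·0.004) = 1 + j0.008 → |·| ≈ 1, ∠ ≈ 0.46°
|H| = 0.04 · 1 / (1.4142 · 1) ≈ 0.028285
Gain = 20 log₁₀(0.028285) ≈ -30.97 dB
∠H = (0°) − (45.00° + 0.46°) = -45.46°

At ω = 323 rad/s:
pole (1 + j323·0.5) = 1 + j161.5 → |·| ≈ 161.5, ∠ ≈ 89.65°
pole (1 + j323·0.004) = 1 + j1.292 → |·| ≈ 1.6338, ∠ ≈ 52.26°
|H| = 0.04 · 1 / (161.5 · 1.6338) ≈ 0.0001516
Gain = 20 log₁₀(0.0001516) ≈ -76.39 dB
∠H = (0°) − (89.65° + 52.26°) = -141.91°

ω = 2: -31.0 dB, -45.5°; ω = 323: -76.4 dB, -141.9°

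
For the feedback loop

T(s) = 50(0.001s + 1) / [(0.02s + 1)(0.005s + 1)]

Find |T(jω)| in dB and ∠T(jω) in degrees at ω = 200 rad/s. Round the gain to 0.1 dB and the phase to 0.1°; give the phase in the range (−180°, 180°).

At ω = 200 rad/s:
zero (1 + j200·0.001) = 1 + j0.2 → |·| ≈ 1.0198, ∠ ≈ 11.31°
pole (1 + j200·0.02) = 1 + j4 → |·| ≈ 4.1231, ∠ ≈ 75.96°
pole (1 + j200·0.005) = 1 + j1 → |·| ≈ 1.4142, ∠ ≈ 45.00°
|T| = 50 · 1.0198 / (4.1231 · 1.4142) ≈ 8.7448
Gain = 20 log₁₀(8.7448) ≈ 18.83 dB
∠T = (11.31°) − (75.96° + 45.00°) = -109.65°

18.8 dB, -109.7°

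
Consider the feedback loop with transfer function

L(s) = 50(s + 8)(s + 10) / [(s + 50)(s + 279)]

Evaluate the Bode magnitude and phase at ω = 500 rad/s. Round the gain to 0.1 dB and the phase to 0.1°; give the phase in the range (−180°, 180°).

At s = jω = j500:
zero (s+8): 8 + j500 → |·| = √(8²+500²) = √250064 ≈ 500.06, ∠ = arctan(500/8) ≈ 89.08°
zero (s+10): 10 + j500 → |·| = √(10²+500²) = √250100 ≈ 500.1, ∠ = arctan(500/10) ≈ 88.85°
pole (s+50): 50 + j500 → |·| = √(50²+500²) = √252500 ≈ 502.49, ∠ = arctan(500/50) ≈ 84.29°
pole (s+279): 279 + j500 → |·| = √(279²+500²) = √327841 ≈ 572.57, ∠ = arctan(500/279) ≈ 60.84°
|L| = 50 · 2.5008e+05 / 2.8771e+05 ≈ 43.46
Gain = 20 log₁₀(43.46) ≈ 32.76 dB
∠L = 177.93° − 145.13° = 32.80°

32.8 dB, 32.8°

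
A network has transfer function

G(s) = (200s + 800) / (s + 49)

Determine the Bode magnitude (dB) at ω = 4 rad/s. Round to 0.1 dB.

Substitute s = j4:
Numerator: 200(j4) + 800 = 800 + j800
Denominator: (j4) + 49 = 49 + j4
|N| = √(800² + 800²) ≈ 1131.4, ∠N ≈ 45.00°
|D| = √(49² + 4²) ≈ 49.163, ∠D ≈ 4.67°
|G| = 1131.4 / 49.163 ≈ 23.013
Gain = 20 log₁₀(23.013) ≈ 27.24 dB

27.2 dB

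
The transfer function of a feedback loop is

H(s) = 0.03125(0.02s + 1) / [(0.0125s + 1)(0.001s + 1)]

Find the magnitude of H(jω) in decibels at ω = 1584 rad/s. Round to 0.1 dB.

-31.5 dB

At ω = 1584 rad/s:
zero (1 + j1584·0.02) = 1 + j31.68 → |·| ≈ 31.696, ∠ ≈ 88.19°
pole (1 + j1584·0.0125) = 1 + j19.8 → |·| ≈ 19.825, ∠ ≈ 87.11°
pole (1 + j1584·0.001) = 1 + j1.584 → |·| ≈ 1.8732, ∠ ≈ 57.74°
|H| = 0.03125 · 31.696 / (19.825 · 1.8732) ≈ 0.026672
Gain = 20 log₁₀(0.026672) ≈ -31.48 dB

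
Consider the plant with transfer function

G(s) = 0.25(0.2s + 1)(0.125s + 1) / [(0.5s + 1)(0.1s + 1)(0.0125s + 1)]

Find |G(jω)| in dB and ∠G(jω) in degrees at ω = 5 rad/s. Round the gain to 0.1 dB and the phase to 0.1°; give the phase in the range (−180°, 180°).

-17.2 dB, -21.3°

At ω = 5 rad/s:
zero (1 + j5·0.2) = 1 + j1 → |·| ≈ 1.4142, ∠ ≈ 45.00°
zero (1 + j5·0.125) = 1 + j0.625 → |·| ≈ 1.1792, ∠ ≈ 32.01°
pole (1 + j5·0.5) = 1 + j2.5 → |·| ≈ 2.6926, ∠ ≈ 68.20°
pole (1 + j5·0.1) = 1 + j0.5 → |·| ≈ 1.118, ∠ ≈ 26.57°
pole (1 + j5·0.0125) = 1 + j0.0625 → |·| ≈ 1.002, ∠ ≈ 3.58°
|G| = 0.25 · 1.4142 · 1.1792 / (2.6926 · 1.118 · 1.002) ≈ 0.13822
Gain = 20 log₁₀(0.13822) ≈ -17.19 dB
∠G = (45.00° + 32.01°) − (68.20° + 26.57° + 3.58°) = -21.34°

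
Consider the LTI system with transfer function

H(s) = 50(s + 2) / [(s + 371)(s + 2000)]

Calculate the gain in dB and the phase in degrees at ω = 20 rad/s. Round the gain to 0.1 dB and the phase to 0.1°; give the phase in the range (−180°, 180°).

At s = jω = j20:
zero (s+2): 2 + j20 → |·| = √(2²+20²) = √404 ≈ 20.1, ∠ = arctan(20/2) ≈ 84.29°
pole (s+371): 371 + j20 → |·| = √(371²+20²) = √138041 ≈ 371.54, ∠ = arctan(20/371) ≈ 3.09°
pole (s+2000): 2000 + j20 → |·| = √(2000²+20²) = √4000400 ≈ 2000.1, ∠ = arctan(20/2000) ≈ 0.57°
|H| = 50 · 20.1 / 7.4312e+05 ≈ 0.0013524
Gain = 20 log₁₀(0.0013524) ≈ -57.38 dB
∠H = 84.29° − 3.66° = 80.63°

-57.4 dB, 80.6°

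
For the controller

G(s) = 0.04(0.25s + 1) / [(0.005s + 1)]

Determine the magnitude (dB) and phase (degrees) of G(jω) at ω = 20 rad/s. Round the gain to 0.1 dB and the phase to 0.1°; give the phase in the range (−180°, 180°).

At ω = 20 rad/s:
zero (1 + j20·0.25) = 1 + j5 → |·| ≈ 5.099, ∠ ≈ 78.69°
pole (1 + j20·0.005) = 1 + j0.1 → |·| ≈ 1.005, ∠ ≈ 5.71°
|G| = 0.04 · 5.099 / (1.005) ≈ 0.20295
Gain = 20 log₁₀(0.20295) ≈ -13.85 dB
∠G = (78.69°) − (5.71°) = 72.98°

-13.9 dB, 73.0°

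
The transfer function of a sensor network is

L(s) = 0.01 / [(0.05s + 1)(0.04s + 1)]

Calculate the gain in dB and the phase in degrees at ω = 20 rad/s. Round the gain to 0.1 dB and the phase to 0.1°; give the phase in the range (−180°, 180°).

-45.2 dB, -83.7°

At ω = 20 rad/s:
pole (1 + j20·0.05) = 1 + j1 → |·| ≈ 1.4142, ∠ ≈ 45.00°
pole (1 + j20·0.04) = 1 + j0.8 → |·| ≈ 1.2806, ∠ ≈ 38.66°
|L| = 0.01 · 1 / (1.4142 · 1.2806) ≈ 0.0055217
Gain = 20 log₁₀(0.0055217) ≈ -45.16 dB
∠L = (0°) − (45.00° + 38.66°) = -83.66°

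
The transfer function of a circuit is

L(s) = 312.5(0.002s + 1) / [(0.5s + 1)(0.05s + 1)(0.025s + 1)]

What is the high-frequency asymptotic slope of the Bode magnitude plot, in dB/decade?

Each pole contributes −20 dB/decade at high frequency; each zero contributes +20 dB/decade.
Net: 1 zero(s) − 3 pole(s) → -40 dB/decade.

-40 dB/decade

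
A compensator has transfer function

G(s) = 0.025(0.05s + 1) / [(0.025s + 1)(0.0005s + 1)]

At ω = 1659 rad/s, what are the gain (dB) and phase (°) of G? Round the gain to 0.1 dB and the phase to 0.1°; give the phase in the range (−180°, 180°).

At ω = 1659 rad/s:
zero (1 + j1659·0.05) = 1 + j82.95 → |·| ≈ 82.956, ∠ ≈ 89.31°
pole (1 + j1659·0.025) = 1 + j41.475 → |·| ≈ 41.487, ∠ ≈ 88.62°
pole (1 + j1659·0.0005) = 1 + j0.8295 → |·| ≈ 1.2993, ∠ ≈ 39.68°
|G| = 0.025 · 82.956 / (41.487 · 1.2993) ≈ 0.038474
Gain = 20 log₁₀(0.038474) ≈ -28.30 dB
∠G = (89.31°) − (88.62° + 39.68°) = -38.99°

-28.3 dB, -39.0°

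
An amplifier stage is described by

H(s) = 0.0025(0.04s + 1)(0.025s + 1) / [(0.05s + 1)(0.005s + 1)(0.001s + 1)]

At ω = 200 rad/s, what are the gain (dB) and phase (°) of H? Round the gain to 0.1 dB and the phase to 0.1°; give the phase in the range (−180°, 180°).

-43.0 dB, 21.0°

At ω = 200 rad/s:
zero (1 + j200·0.04) = 1 + j8 → |·| ≈ 8.0623, ∠ ≈ 82.87°
zero (1 + j200·0.025) = 1 + j5 → |·| ≈ 5.099, ∠ ≈ 78.69°
pole (1 + j200·0.05) = 1 + j10 → |·| ≈ 10.05, ∠ ≈ 84.29°
pole (1 + j200·0.005) = 1 + j1 → |·| ≈ 1.4142, ∠ ≈ 45.00°
pole (1 + j200·0.001) = 1 + j0.2 → |·| ≈ 1.0198, ∠ ≈ 11.31°
|H| = 0.0025 · 8.0623 · 5.099 / (10.05 · 1.4142 · 1.0198) ≈ 0.0070907
Gain = 20 log₁₀(0.0070907) ≈ -42.99 dB
∠H = (82.87° + 78.69°) − (84.29° + 45.00° + 11.31°) = 20.96°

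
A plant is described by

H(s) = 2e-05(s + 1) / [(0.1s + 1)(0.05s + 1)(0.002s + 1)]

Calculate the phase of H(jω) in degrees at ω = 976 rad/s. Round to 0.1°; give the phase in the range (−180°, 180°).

At ω = 976 rad/s:
zero (1 + j976·1) = 1 + j976 → |·| ≈ 976, ∠ ≈ 89.94°
pole (1 + j976·0.1) = 1 + j97.6 → |·| ≈ 97.605, ∠ ≈ 89.41°
pole (1 + j976·0.05) = 1 + j48.8 → |·| ≈ 48.81, ∠ ≈ 88.83°
pole (1 + j976·0.002) = 1 + j1.952 → |·| ≈ 2.1932, ∠ ≈ 62.87°
∠H = (89.94°) − (89.41° + 88.83° + 62.87°) = -151.17°

-151.2°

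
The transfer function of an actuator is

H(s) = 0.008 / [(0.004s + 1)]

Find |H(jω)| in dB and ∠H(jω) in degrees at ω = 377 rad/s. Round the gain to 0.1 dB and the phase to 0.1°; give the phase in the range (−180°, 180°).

At ω = 377 rad/s:
pole (1 + j377·0.004) = 1 + j1.508 → |·| ≈ 1.8094, ∠ ≈ 56.45°
|H| = 0.008 · 1 / (1.8094) ≈ 0.0044214
Gain = 20 log₁₀(0.0044214) ≈ -47.09 dB
∠H = (0°) − (56.45°) = -56.45°

-47.1 dB, -56.5°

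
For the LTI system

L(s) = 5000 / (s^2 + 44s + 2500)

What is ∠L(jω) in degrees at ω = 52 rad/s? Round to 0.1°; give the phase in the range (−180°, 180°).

-95.1°

At s = jω = j52:
quadratic: (j52)² + 44·j52 + 2500 = -204 + j2288 → |·| ≈ 2297.1, ∠ ≈ 95.10°
∠L = 0.00° − 95.10° = -95.10°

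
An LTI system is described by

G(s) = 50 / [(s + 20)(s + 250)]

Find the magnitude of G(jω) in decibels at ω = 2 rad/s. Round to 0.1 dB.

-40.0 dB

At s = jω = j2:
pole (s+20): 20 + j2 → |·| = √(20²+2²) = √404 ≈ 20.1, ∠ = arctan(2/20) ≈ 5.71°
pole (s+250): 250 + j2 → |·| = √(250²+2²) = √62504 ≈ 250.01, ∠ = arctan(2/250) ≈ 0.46°
|G| = 50 / 5025.2 ≈ 0.0099499
Gain = 20 log₁₀(0.0099499) ≈ -40.04 dB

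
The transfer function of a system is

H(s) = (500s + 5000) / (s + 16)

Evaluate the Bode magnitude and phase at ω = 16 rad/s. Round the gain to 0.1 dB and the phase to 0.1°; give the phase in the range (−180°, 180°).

52.4 dB, 13.0°

Substitute s = j16:
Numerator: 500(j16) + 5000 = 5000 + j8000
Denominator: (j16) + 16 = 16 + j16
|N| = √(5000² + 8000²) ≈ 9434, ∠N ≈ 57.99°
|D| = √(16² + 16²) ≈ 22.627, ∠D ≈ 45.00°
|H| = 9434 / 22.627 ≈ 416.94
Gain = 20 log₁₀(416.94) ≈ 52.40 dB
∠H = 57.99° − 45.00° = 12.99°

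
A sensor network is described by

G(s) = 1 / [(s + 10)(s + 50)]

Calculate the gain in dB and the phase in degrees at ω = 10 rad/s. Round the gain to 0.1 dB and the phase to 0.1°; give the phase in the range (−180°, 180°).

At s = jω = j10:
pole (s+10): 10 + j10 → |·| = √(10²+10²) = √200 ≈ 14.142, ∠ = arctan(10/10) ≈ 45.00°
pole (s+50): 50 + j10 → |·| = √(50²+10²) = √2600 ≈ 50.99, ∠ = arctan(10/50) ≈ 11.31°
|G| = 1 / 721.1 ≈ 0.0013868
Gain = 20 log₁₀(0.0013868) ≈ -57.16 dB
∠G = 0.00° − 56.31° = -56.31°

-57.2 dB, -56.3°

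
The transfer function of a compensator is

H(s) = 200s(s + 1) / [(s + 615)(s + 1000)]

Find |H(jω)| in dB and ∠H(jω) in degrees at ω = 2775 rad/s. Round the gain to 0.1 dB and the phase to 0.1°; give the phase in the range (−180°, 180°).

45.3 dB, 32.3°

At s = jω = j2775:
zero (s+1): 1 + j2775 → |·| = √(1²+2775²) = √7700626 ≈ 2775, ∠ = arctan(2775/1) ≈ 89.98°
zero at origin: s = j2775 → |·| = 2775, ∠ = 90.00°
pole (s+615): 615 + j2775 → |·| = √(615²+2775²) = √8078850 ≈ 2842.3, ∠ = arctan(2775/615) ≈ 77.50°
pole (s+1000): 1000 + j2775 → |·| = √(1000²+2775²) = √8700625 ≈ 2949.7, ∠ = arctan(2775/1000) ≈ 70.18°
|H| = 200 · 7.7006e+06 / 8.3839e+06 ≈ 183.7
Gain = 20 log₁₀(183.7) ≈ 45.28 dB
∠H = 179.98° − 147.68° = 32.30°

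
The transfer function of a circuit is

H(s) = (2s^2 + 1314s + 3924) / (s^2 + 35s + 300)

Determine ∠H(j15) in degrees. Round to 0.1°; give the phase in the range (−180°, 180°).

-1.9°

Substitute s = j15:
Numerator: 2(j15)^2 + 1314(j15) + 3924 = 3474 + j19710
Denominator: (j15)^2 + 35(j15) + 300 = 75 + j525
|N| = √(3474² + 19710²) ≈ 20014, ∠N ≈ 80.00°
|D| = √(75² + 525²) ≈ 530.33, ∠D ≈ 81.87°
∠H = 80.00° − 81.87° = -1.87°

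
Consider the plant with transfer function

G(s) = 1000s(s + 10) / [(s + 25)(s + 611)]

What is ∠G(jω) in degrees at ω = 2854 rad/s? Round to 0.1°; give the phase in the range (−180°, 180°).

12.4°

At s = jω = j2854:
zero (s+10): 10 + j2854 → |·| = √(10²+2854²) = √8145416 ≈ 2854, ∠ = arctan(2854/10) ≈ 89.80°
zero at origin: s = j2854 → |·| = 2854, ∠ = 90.00°
pole (s+25): 25 + j2854 → |·| = √(25²+2854²) = √8145941 ≈ 2854.1, ∠ = arctan(2854/25) ≈ 89.50°
pole (s+611): 611 + j2854 → |·| = √(611²+2854²) = √8518637 ≈ 2918.7, ∠ = arctan(2854/611) ≈ 77.92°
∠G = 179.80° − 167.42° = 12.38°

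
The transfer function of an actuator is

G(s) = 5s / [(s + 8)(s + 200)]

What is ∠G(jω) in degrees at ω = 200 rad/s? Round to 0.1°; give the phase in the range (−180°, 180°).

-42.7°

At s = jω = j200:
zero at origin: s = j200 → |·| = 200, ∠ = 90.00°
pole (s+8): 8 + j200 → |·| = √(8²+200²) = √40064 ≈ 200.16, ∠ = arctan(200/8) ≈ 87.71°
pole (s+200): 200 + j200 → |·| = √(200²+200²) = √80000 ≈ 282.84, ∠ = arctan(200/200) ≈ 45.00°
∠G = 90.00° − 132.71° = -42.71°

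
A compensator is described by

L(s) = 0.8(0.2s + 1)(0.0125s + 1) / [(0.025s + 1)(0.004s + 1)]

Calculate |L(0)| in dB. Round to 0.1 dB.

-1.9 dB

L(0) = 0.8 · 1 / 1 = 0.8
20 log₁₀(0.8) ≈ -1.94 dB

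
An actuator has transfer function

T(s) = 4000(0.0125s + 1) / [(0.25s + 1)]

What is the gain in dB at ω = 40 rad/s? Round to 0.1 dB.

At ω = 40 rad/s:
zero (1 + j40·0.0125) = 1 + j0.5 → |·| ≈ 1.118, ∠ ≈ 26.57°
pole (1 + j40·0.25) = 1 + j10 → |·| ≈ 10.05, ∠ ≈ 84.29°
|T| = 4000 · 1.118 / (10.05) ≈ 444.98
Gain = 20 log₁₀(444.98) ≈ 52.97 dB

53.0 dB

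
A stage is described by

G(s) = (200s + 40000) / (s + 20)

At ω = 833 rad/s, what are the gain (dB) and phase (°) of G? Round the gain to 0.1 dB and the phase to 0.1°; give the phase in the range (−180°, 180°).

Substitute s = j833:
Numerator: 200(j833) + 40000 = 40000 + j166600
Denominator: (j833) + 20 = 20 + j833
|N| = √(40000² + 166600²) ≈ 1.7133e+05, ∠N ≈ 76.50°
|D| = √(20² + 833²) ≈ 833.24, ∠D ≈ 88.62°
|G| = 1.7133e+05 / 833.24 ≈ 205.62
Gain = 20 log₁₀(205.62) ≈ 46.26 dB
∠G = 76.50° − 88.62° = -12.12°

46.3 dB, -12.1°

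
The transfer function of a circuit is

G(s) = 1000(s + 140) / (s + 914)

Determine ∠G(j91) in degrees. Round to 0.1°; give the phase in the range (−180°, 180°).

27.3°

At s = jω = j91:
zero (s+140): 140 + j91 → |·| = √(140²+91²) = √27881 ≈ 166.98, ∠ = arctan(91/140) ≈ 33.02°
pole (s+914): 914 + j91 → |·| = √(914²+91²) = √843677 ≈ 918.52, ∠ = arctan(91/914) ≈ 5.69°
∠G = 33.02° − 5.69° = 27.33°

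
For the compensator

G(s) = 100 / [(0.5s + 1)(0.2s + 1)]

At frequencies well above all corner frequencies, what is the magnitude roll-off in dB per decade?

-40 dB/decade

Each pole contributes −20 dB/decade at high frequency; each zero contributes +20 dB/decade.
Net: 0 zero(s) − 2 pole(s) → -40 dB/decade.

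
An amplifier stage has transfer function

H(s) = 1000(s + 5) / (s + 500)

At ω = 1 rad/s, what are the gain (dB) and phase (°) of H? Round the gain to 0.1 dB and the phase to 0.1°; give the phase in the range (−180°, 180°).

At s = jω = j1:
zero (s+5): 5 + j1 → |·| = √(5²+1²) = √26 ≈ 5.099, ∠ = arctan(1/5) ≈ 11.31°
pole (s+500): 500 + j1 → |·| = √(500²+1²) = √250001 ≈ 500, ∠ = arctan(1/500) ≈ 0.11°
|H| = 1000 · 5.099 / 500 ≈ 10.198
Gain = 20 log₁₀(10.198) ≈ 20.17 dB
∠H = 11.31° − 0.11° = 11.20°

20.2 dB, 11.2°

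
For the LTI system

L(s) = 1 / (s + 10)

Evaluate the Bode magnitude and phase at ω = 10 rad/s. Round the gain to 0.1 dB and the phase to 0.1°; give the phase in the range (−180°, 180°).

Substitute s = j10:
Numerator: 1 = 1 + j0
Denominator: (j10) + 10 = 10 + j10
|N| = √(1² + 0²) ≈ 1, ∠N ≈ 0.00°
|D| = √(10² + 10²) ≈ 14.142, ∠D ≈ 45.00°
|L| = 1 / 14.142 ≈ 0.070711
Gain = 20 log₁₀(0.070711) ≈ -23.01 dB
∠L = 0.00° − 45.00° = -45.00°

-23.0 dB, -45.0°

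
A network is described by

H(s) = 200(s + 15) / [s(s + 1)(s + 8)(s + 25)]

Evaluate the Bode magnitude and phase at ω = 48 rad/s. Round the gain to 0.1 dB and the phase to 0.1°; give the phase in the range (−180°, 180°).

-55.6 dB, 110.8°

At s = jω = j48:
zero (s+15): 15 + j48 → |·| = √(15²+48²) = √2529 ≈ 50.289, ∠ = arctan(48/15) ≈ 72.65°
pole (s+1): 1 + j48 → |·| = √(1²+48²) = √2305 ≈ 48.01, ∠ = arctan(48/1) ≈ 88.81°
pole (s+8): 8 + j48 → |·| = √(8²+48²) = √2368 ≈ 48.662, ∠ = arctan(48/8) ≈ 80.54°
pole (s+25): 25 + j48 → |·| = √(25²+48²) = √2929 ≈ 54.12, ∠ = arctan(48/25) ≈ 62.49°
pole at origin: |s| = 48, ∠ = 90.00° (in denominator)
|H| = 200 · 50.289 / 6.069e+06 ≈ 0.0016572
Gain = 20 log₁₀(0.0016572) ≈ -55.61 dB
∠H = 72.65° − 321.84° = -249.19° ≡ 110.81° (principal value)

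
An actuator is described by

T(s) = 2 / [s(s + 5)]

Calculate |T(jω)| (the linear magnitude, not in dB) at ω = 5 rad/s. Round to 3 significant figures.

0.0566

At s = jω = j5:
pole (s+5): 5 + j5 → |·| = √(5²+5²) = √50 ≈ 7.0711, ∠ = arctan(5/5) ≈ 45.00°
pole at origin: |s| = 5, ∠ = 90.00° (in denominator)
|T| = 2 / 35.355 ≈ 0.056569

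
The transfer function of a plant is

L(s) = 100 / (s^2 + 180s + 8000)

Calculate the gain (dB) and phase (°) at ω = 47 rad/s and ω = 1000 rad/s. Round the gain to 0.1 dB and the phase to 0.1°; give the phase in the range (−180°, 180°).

ω = 47: -40.2 dB, -55.6°; ω = 1000: -80.1 dB, -169.7°

Substitute s = j47:
Numerator: 100 = 100 + j0
Denominator: (j47)^2 + 180(j47) + 8000 = 5791 + j8460
|N| = √(100² + 0²) ≈ 100, ∠N ≈ 0.00°
|D| = √(5791² + 8460²) ≈ 10252, ∠D ≈ 55.61°
|L| = 100 / 10252 ≈ 0.0097542
Gain = 20 log₁₀(0.0097542) ≈ -40.22 dB
∠L = 0.00° − 55.61° = -55.61°

Substitute s = j1000:
Numerator: 100 = 100 + j0
Denominator: (j1000)^2 + 180(j1000) + 8000 = -992000 + j180000
|N| = √(100² + 0²) ≈ 100, ∠N ≈ 0.00°
|D| = √(992000² + 180000²) ≈ 1.0082e+06, ∠D ≈ 169.72°
|L| = 100 / 1.0082e+06 ≈ 9.9187e-05
Gain = 20 log₁₀(9.9187e-05) ≈ -80.07 dB
∠L = 0.00° − 169.72° = -169.72°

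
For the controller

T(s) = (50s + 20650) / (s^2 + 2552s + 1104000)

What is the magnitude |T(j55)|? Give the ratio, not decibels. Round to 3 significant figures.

Substitute s = j55:
Numerator: 50(j55) + 20650 = 20650 + j2750
Denominator: (j55)^2 + 2552(j55) + 1104000 = 1100975 + j140360
|N| = √(20650² + 2750²) ≈ 20832, ∠N ≈ 7.59°
|D| = √(1100975² + 140360²) ≈ 1.1099e+06, ∠D ≈ 7.27°
|T| = 20832 / 1.1099e+06 ≈ 0.018769

0.0188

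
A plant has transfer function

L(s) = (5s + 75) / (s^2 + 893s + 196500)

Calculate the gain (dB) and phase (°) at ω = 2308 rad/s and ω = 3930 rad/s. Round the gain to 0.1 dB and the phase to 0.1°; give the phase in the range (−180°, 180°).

ω = 2308: -53.6 dB, -68.5°; ω = 3930: -58.0 dB, -77.3°

Substitute s = j2308:
Numerator: 5(j2308) + 75 = 75 + j11540
Denominator: (j2308)^2 + 893(j2308) + 196500 = -5130364 + j2061044
|N| = √(75² + 11540²) ≈ 11540, ∠N ≈ 89.63°
|D| = √(5130364² + 2061044²) ≈ 5.5289e+06, ∠D ≈ 158.11°
|L| = 11540 / 5.5289e+06 ≈ 0.0020872
Gain = 20 log₁₀(0.0020872) ≈ -53.61 dB
∠L = 89.63° − 158.11° = -68.48°

Substitute s = j3930:
Numerator: 5(j3930) + 75 = 75 + j19650
Denominator: (j3930)^2 + 893(j3930) + 196500 = -15248400 + j3509490
|N| = √(75² + 19650²) ≈ 19650, ∠N ≈ 89.78°
|D| = √(15248400² + 3509490²) ≈ 1.5647e+07, ∠D ≈ 167.04°
|L| = 19650 / 1.5647e+07 ≈ 0.0012558
Gain = 20 log₁₀(0.0012558) ≈ -58.02 dB
∠L = 89.78° − 167.04° = -77.26°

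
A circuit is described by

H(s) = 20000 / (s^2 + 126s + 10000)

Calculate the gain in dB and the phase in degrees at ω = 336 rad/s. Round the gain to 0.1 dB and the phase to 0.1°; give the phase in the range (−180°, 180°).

At s = jω = j336:
quadratic: (j336)² + 126·j336 + 10000 = -102896 + j42336 → |·| ≈ 1.1127e+05, ∠ ≈ 157.64°
|H| = 20000 / 1.1127e+05 ≈ 0.17974
Gain = 20 log₁₀(0.17974) ≈ -14.91 dB
∠H = 0.00° − 157.64° = -157.64°

-14.9 dB, -157.6°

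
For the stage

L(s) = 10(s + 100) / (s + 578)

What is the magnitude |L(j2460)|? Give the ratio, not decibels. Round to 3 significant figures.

At s = jω = j2460:
zero (s+100): 100 + j2460 → |·| = √(100²+2460²) = √6061600 ≈ 2462, ∠ = arctan(2460/100) ≈ 87.67°
pole (s+578): 578 + j2460 → |·| = √(578²+2460²) = √6385684 ≈ 2527, ∠ = arctan(2460/578) ≈ 76.78°
|L| = 10 · 2462 / 2527 ≈ 9.7428

9.74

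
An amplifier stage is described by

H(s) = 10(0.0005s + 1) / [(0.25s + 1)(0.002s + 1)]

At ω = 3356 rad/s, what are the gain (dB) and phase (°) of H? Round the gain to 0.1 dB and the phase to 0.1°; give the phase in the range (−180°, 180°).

-49.3 dB, -112.3°

At ω = 3356 rad/s:
zero (1 + j3356·0.0005) = 1 + j1.678 → |·| ≈ 1.9534, ∠ ≈ 59.21°
pole (1 + j3356·0.25) = 1 + j839 → |·| ≈ 839, ∠ ≈ 89.93°
pole (1 + j3356·0.002) = 1 + j6.712 → |·| ≈ 6.7861, ∠ ≈ 81.53°
|H| = 10 · 1.9534 / (839 · 6.7861) ≈ 0.0034309
Gain = 20 log₁₀(0.0034309) ≈ -49.29 dB
∠H = (59.21°) − (89.93° + 81.53°) = -112.25°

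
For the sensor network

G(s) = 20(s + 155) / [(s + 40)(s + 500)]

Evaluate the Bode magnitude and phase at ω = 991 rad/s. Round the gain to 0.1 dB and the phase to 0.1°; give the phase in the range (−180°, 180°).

-34.8 dB, -69.8°

At s = jω = j991:
zero (s+155): 155 + j991 → |·| = √(155²+991²) = √1006106 ≈ 1003, ∠ = arctan(991/155) ≈ 81.11°
pole (s+40): 40 + j991 → |·| = √(40²+991²) = √983681 ≈ 991.81, ∠ = arctan(991/40) ≈ 87.69°
pole (s+500): 500 + j991 → |·| = √(500²+991²) = √1232081 ≈ 1110, ∠ = arctan(991/500) ≈ 63.23°
|G| = 20 · 1003 / 1.1009e+06 ≈ 0.018221
Gain = 20 log₁₀(0.018221) ≈ -34.79 dB
∠G = 81.11° − 150.92° = -69.81°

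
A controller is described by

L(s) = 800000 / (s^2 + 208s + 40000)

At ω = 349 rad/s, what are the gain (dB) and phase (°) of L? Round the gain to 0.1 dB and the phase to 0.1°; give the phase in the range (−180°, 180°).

17.3 dB, -138.4°

At s = jω = j349:
quadratic: (j349)² + 208·j349 + 40000 = -81801 + j72592 → |·| ≈ 1.0937e+05, ∠ ≈ 138.41°
|L| = 800000 / 1.0937e+05 ≈ 7.3146
Gain = 20 log₁₀(7.3146) ≈ 17.28 dB
∠L = 0.00° − 138.41° = -138.41°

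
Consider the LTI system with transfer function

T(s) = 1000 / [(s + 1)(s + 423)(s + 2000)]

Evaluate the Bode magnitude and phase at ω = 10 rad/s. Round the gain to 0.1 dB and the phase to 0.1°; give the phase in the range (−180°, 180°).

At s = jω = j10:
pole (s+1): 1 + j10 → |·| = √(1²+10²) = √101 ≈ 10.05, ∠ = arctan(10/1) ≈ 84.29°
pole (s+423): 423 + j10 → |·| = √(423²+10²) = √179029 ≈ 423.12, ∠ = arctan(10/423) ≈ 1.35°
pole (s+2000): 2000 + j10 → |·| = √(2000²+10²) = √4000100 ≈ 2000, ∠ = arctan(10/2000) ≈ 0.29°
|T| = 1000 / 8.5047e+06 ≈ 0.00011758
Gain = 20 log₁₀(0.00011758) ≈ -78.59 dB
∠T = 0.00° − 85.93° = -85.93°

-78.6 dB, -85.9°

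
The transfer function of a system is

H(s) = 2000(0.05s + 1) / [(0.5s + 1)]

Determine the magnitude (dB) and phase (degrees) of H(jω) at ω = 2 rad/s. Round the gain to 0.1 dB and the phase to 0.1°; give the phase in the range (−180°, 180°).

At ω = 2 rad/s:
zero (1 + j2·0.05) = 1 + j0.1 → |·| ≈ 1.005, ∠ ≈ 5.71°
pole (1 + j2·0.5) = 1 + j1 → |·| ≈ 1.4142, ∠ ≈ 45.00°
|H| = 2000 · 1.005 / (1.4142) ≈ 1421.3
Gain = 20 log₁₀(1421.3) ≈ 63.05 dB
∠H = (5.71°) − (45.00°) = -39.29°

63.1 dB, -39.3°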